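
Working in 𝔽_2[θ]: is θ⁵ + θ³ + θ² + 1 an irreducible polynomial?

No

Write m(θ) = θ⁵ + θ³ + θ² + 1.
Check for roots in 𝔽_2: m(0) = 1; m(1) = 0 → root.
m(1) = 0, so (θ − 1) divides m(θ); m is reducible.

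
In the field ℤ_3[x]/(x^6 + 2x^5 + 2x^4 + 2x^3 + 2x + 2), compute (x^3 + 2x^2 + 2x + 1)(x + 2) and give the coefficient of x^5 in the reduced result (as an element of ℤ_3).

0

Multiply in ℤ_3[x]: (x^3 + 2x^2 + 2x + 1)·(x + 2) = x^4 + x^3 + 2x + 2.
Reduced: x^4 + x^3 + 2x + 2.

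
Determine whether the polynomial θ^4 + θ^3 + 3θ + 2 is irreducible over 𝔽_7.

Write h(θ) = θ^4 + θ^3 + 3θ + 2.
Check for roots in 𝔽_7: h(0) = 2; h(1) = 0 → root; h(2) = 4; h(3) = 0 → root; h(4) = 5; h(5) = 4; h(6) = 6.
h(1) = 0, so (θ − 1) divides h(θ); h is reducible.

No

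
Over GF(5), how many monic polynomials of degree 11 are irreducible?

The number of monic irreducibles of degree 11 over GF(5) is (1/11)·Σ_{d∣11} μ(11/d) 5^d.
Divisors of 11: 1, 11; μ(11/d) for each: -1, 1.
Σ = − 5^1 + 5^11 = 48828120.
N = 48828120/11 = 4438920.

4438920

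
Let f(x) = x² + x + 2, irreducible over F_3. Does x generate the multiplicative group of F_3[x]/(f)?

Yes

|GF(3^2)^×| = 3^2 − 1 = 8. Prime factorization: 8 = 2^3.
f is primitive ⇔ x has order 8 in GF(3)[x]/(f), i.e. x^(8/q) ≠ 1 for each prime q | 8.
x^(4) mod f = 2.
None equal 1, so x has full order 8; f is primitive.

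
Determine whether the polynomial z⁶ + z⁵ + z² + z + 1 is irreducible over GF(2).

Write h(z) = z⁶ + z⁵ + z² + z + 1.
Check for roots in GF(2): h(0) = 1; h(1) = 1.
No roots, so no linear factors.
Monic irreducibles of degree 2 over GF(2): z² + z + 1.
None of them divide h (all give nonzero remainder).
Monic irreducibles of degree 3 over GF(2): z³ + z + 1, z³ + z² + 1.
None of them divide h (all give nonzero remainder).
No irreducible factor of degree ≤ 3 exists, so h is irreducible over GF(2).

Yes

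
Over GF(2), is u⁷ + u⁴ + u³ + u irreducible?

No

Write h(u) = u⁷ + u⁴ + u³ + u.
Check for roots in GF(2): h(0) = 0 → root; h(1) = 0 → root.
h(0) = 0, so (u) divides h(u); h is reducible.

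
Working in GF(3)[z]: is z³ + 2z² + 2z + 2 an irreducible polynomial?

Write f(z) = z³ + 2z² + 2z + 2.
Check for roots in GF(3): f(0) = 2; f(1) = 1; f(2) = 1.
No roots. A degree-3 polynomial over a field with no linear factor is irreducible.

Yes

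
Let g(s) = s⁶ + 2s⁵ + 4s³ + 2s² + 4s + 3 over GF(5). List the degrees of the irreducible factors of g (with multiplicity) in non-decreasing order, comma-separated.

2, 2, 2

Roots in GF(5): g(0) = 3; g(1) = 1; g(2) = 4; g(3) = 1; g(4) = 1.
Complete factorization: g(s) = (s² + 3)·(s² + 3s + 3)·(s² + 4s + 2).
Factor degrees with multiplicity: 2 + 2 + 2 = 6.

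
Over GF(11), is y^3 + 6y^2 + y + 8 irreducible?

No

Write h(y) = y^3 + 6y^2 + y + 8.
Check each element of GF(11) for a root: h(0)=8, h(1)=5, h(2)=9, h(3)=4, h(4)=7, h(5)=2, h(6)=6, h(7)=3, h(8)=10, h(9)=0, h(10)=1.
h(9) = 0, so (y − 9) divides h(y); h is reducible.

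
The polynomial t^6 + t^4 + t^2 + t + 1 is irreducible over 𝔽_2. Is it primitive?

Write f(t) = t^6 + t^4 + t^2 + t + 1.
|GF(2^6)^×| = 2^6 − 1 = 63. Prime factorization: 63 = 3^2·7.
f is primitive ⇔ t has order 63 in GF(2)[t]/(f), i.e. t^(63/q) ≠ 1 for each prime q | 63.
t^(21) mod f = 1
t^(9) mod f = t^4 + t^2 + t.
Since t^(21) = 1, the order of t divides 21 < 63; not primitive.

No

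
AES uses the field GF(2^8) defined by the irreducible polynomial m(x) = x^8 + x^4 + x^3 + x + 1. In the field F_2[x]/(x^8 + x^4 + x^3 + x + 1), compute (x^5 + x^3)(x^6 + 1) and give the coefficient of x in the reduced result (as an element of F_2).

Multiply in F_2[x]: (x^5 + x^3)·(x^6 + 1) = x^11 + x^9 + x^5 + x^3.
Reduce using x^8 ≡ x^4 + x^3 + x + 1 (mod x^8 + x^4 + x^3 + x + 1).
Reduced: x^7 + x^6 + x^2 + x.

1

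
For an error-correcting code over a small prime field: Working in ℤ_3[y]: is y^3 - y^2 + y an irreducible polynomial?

Write g(y) = y^3 - y^2 + y.
Check for roots in ℤ_3: g(0) = 0 → root; g(1) = 1; g(2) = 0 → root.
g(0) = 0, so (y) divides g(y); g is reducible.

No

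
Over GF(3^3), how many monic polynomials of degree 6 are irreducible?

64566684

x^(27^6) − x is the product of all monic irreducibles of degree dividing 6; Möbius inversion gives N = (1/6) Σ μ(6/d)·27^d.
Divisors of 6: 1, 2, 3, 6; μ(6/d) for each: 1, -1, -1, 1.
Σ = 27^1 − 27^2 − 27^3 + 27^6 = 387400104.
N = 387400104/6 = 64566684.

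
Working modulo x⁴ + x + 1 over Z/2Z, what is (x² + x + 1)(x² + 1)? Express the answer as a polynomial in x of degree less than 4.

x^3

Multiply in Z/2Z[x]: (x² + x + 1)·(x² + 1) = x⁴ + x³ + x + 1.
Reduce using x⁴ ≡ x + 1 (mod x⁴ + x + 1).
Reduced: x³.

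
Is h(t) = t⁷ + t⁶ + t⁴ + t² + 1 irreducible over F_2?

Check for roots in F_2: h(0) = 1; h(1) = 1.
No roots, so no linear factors.
Monic irreducibles of degree 2 over GF(2): t² + t + 1.
None of them divide h (all give nonzero remainder).
Monic irreducibles of degree 3 over GF(2): t³ + t + 1, t³ + t² + 1.
None of them divide h (all give nonzero remainder).
No irreducible factor of degree ≤ 3 exists, so h is irreducible over GF(2).

Yes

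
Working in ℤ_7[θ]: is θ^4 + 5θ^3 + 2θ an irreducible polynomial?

Write f(θ) = θ^4 + 5θ^3 + 2θ.
Check for roots in ℤ_7: f(0) = 0 → root; f(1) = 1; f(2) = 4; f(3) = 5; f(4) = 3; f(5) = 0 → root; f(6) = 1.
f(0) = 0, so (θ) divides f(θ); f is reducible.

No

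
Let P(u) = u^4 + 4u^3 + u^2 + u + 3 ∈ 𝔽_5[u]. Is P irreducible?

No

Check for roots in 𝔽_5: P(0) = 3; P(1) = 0 → root; P(2) = 2; P(3) = 4; P(4) = 0 → root.
P(1) = 0, so (u − 1) divides P(u); P is reducible.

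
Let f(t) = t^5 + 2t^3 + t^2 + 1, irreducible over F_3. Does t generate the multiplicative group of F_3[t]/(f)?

|GF(3^5)^×| = 3^5 − 1 = 242. Prime factorization: 242 = 2·11^2.
f is primitive ⇔ t has order 242 in GF(3)[t]/(f), i.e. t^(242/q) ≠ 1 for each prime q | 242.
t^(121) mod f = 2.
t^(22) mod f = t^2 + 2t + 2.
None equal 1, so t has full order 242; f is primitive.

Yes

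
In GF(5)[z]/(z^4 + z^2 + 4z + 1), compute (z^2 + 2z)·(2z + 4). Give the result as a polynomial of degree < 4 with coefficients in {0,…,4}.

2z^3 + 3z^2 + 3z

Multiply in GF(5)[z]: (z^2 + 2z)·(2z + 4) = 2z^3 + 3z^2 + 3z.
Reduced: 2z^3 + 3z^2 + 3z.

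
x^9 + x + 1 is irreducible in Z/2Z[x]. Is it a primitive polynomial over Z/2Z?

No

Write f(x) = x^9 + x + 1.
|GF(2^9)^×| = 2^9 − 1 = 511. Prime factorization: 511 = 7·73.
f is primitive ⇔ x has order 511 in GF(2)[x]/(f), i.e. x^(511/q) ≠ 1 for each prime q | 511.
x^(73) mod f = 1
x^(7) mod f = x^7.
Since x^(73) = 1, the order of x divides 73 < 511; not primitive.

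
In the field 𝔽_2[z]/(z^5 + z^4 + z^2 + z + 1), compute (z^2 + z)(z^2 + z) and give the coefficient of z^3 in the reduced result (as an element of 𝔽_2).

Multiply in 𝔽_2[z]: (z^2 + z)·(z^2 + z) = z^4 + z^2.
Reduced: z^4 + z^2.

0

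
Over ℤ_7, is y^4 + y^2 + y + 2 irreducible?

Yes

Write g(y) = y^4 + y^2 + y + 2.
Check for roots in ℤ_7: g(0) = 2; g(1) = 5; g(2) = 3; g(3) = 4; g(4) = 5; g(5) = 6; g(6) = 3.
No roots, so no linear factors.
Degree-2 irreducible divisors: test the 21 monic irreducibles of degree 2 over GF(7).
None of them divide g (all give nonzero remainder).
No irreducible factor of degree ≤ 2 exists, so g is irreducible over GF(7).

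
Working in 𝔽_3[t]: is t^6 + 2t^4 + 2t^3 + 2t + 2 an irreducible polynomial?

Write f(t) = t^6 + 2t^4 + 2t^3 + 2t + 2.
Check for roots in 𝔽_3: f(0) = 2; f(1) = 0 → root; f(2) = 1.
f(1) = 0, so (t − 1) divides f(t); f is reducible.

No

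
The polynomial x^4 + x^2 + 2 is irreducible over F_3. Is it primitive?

No

Write f(x) = x^4 + x^2 + 2.
|GF(3^4)^×| = 3^4 − 1 = 80. Prime factorization: 80 = 2^4·5.
f is primitive ⇔ x has order 80 in GF(3)[x]/(f), i.e. x^(80/q) ≠ 1 for each prime q | 80.
x^(40) mod f = 2.
x^(16) mod f = 1
Since x^(16) = 1, the order of x divides 16 < 80; not primitive.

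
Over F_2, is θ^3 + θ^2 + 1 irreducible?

Write h(θ) = θ^3 + θ^2 + 1.
Check for roots in F_2: h(0) = 1; h(1) = 1.
No roots. A degree-3 polynomial over a field with no linear factor is irreducible.

Yes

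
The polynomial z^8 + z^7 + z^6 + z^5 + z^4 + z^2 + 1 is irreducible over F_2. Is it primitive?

Yes

Write f(z) = z^8 + z^7 + z^6 + z^5 + z^4 + z^2 + 1.
|GF(2^8)^×| = 2^8 − 1 = 255. Prime factorization: 255 = 3·5·17.
f is primitive ⇔ z has order 255 in GF(2)[z]/(f), i.e. z^(255/q) ≠ 1 for each prime q | 255.
z^(85) mod f = z^6 + z^4 + z^3 + z^2 + 1.
z^(51) mod f = z^6 + z^5 + z^4 + z^3 + z.
z^(15) mod f = z^4 + z^2.
None equal 1, so z has full order 255; f is primitive.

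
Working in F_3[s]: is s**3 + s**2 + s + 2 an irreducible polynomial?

Write g(s) = s**3 + s**2 + s + 2.
Check for roots in F_3: g(0) = 2; g(1) = 2; g(2) = 1.
No roots. A degree-3 polynomial over a field with no linear factor is irreducible.

Yes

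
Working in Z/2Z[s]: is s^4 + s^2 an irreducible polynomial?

No

Write f(s) = s^4 + s^2.
Check for roots in Z/2Z: f(0) = 0 → root; f(1) = 0 → root.
f(0) = 0, so (s) divides f(s); f is reducible.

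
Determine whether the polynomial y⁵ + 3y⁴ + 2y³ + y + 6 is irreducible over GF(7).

Write m(y) = y⁵ + 3y⁴ + 2y³ + y + 6.
Check for roots in GF(7): m(0) = 6; m(1) = 6; m(2) = 6; m(3) = 3; m(4) = 5; m(5) = 4; m(6) = 5.
No roots, so no linear factors.
Degree-2 irreducible divisors: test the 21 monic irreducibles of degree 2 over GF(7).
None of them divide m (all give nonzero remainder).
No irreducible factor of degree ≤ 2 exists, so m is irreducible over GF(7).

Yes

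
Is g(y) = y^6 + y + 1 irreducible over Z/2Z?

Yes

Check for roots in Z/2Z: g(0) = 1; g(1) = 1.
No roots, so no linear factors.
Monic irreducibles of degree 2 over GF(2): y^2 + y + 1.
None of them divide g (all give nonzero remainder).
Monic irreducibles of degree 3 over GF(2): y^3 + y + 1, y^3 + y^2 + 1.
None of them divide g (all give nonzero remainder).
No irreducible factor of degree ≤ 3 exists, so g is irreducible over GF(2).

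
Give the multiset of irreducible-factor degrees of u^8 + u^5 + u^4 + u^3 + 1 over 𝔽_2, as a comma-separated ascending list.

8

Write g(u) = u^8 + u^5 + u^4 + u^3 + 1.
Roots in 𝔽_2: g(0) = 1; g(1) = 1.
Complete factorization: g(u) = (u^8 + u^5 + u^4 + u^3 + 1).
Factor degrees with multiplicity: 8 = 8.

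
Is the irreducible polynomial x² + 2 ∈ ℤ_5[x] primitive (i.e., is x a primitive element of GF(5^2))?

Write f(x) = x² + 2.
|GF(5^2)^×| = 5^2 − 1 = 24. Prime factorization: 24 = 2^3·3.
f is primitive ⇔ x has order 24 in GF(5)[x]/(f), i.e. x^(24/q) ≠ 1 for each prime q | 24.
x^(12) mod f = 4.
x^(8) mod f = 1
Since x^(8) = 1, the order of x divides 8 < 24; not primitive.

No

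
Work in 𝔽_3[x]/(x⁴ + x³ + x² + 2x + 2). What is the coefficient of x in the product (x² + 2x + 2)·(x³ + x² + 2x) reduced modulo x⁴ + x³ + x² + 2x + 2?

1

Multiply in 𝔽_3[x]: (x² + 2x + 2)·(x³ + x² + 2x) = x⁵ + x.
Reduce using x⁴ ≡ 2x³ + 2x² + x + 1 (mod x⁴ + x³ + x² + 2x + 2).
Reduced: 2x² + x + 2.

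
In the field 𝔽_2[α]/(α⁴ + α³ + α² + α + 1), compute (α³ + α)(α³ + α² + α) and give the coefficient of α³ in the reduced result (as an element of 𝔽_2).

Multiply in 𝔽_2[α]: (α³ + α)·(α³ + α² + α) = α⁶ + α⁵ + α³ + α².
Reduce using α⁴ ≡ α³ + α² + α + 1 (mod α⁴ + α³ + α² + α + 1).
Reduced: α³ + α² + α + 1.

1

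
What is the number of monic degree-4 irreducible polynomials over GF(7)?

588

The number of monic irreducibles of degree 4 over GF(7) is (1/4)·Σ_{d∣4} μ(4/d) 7^d.
Divisors of 4: 1, 2, 4; μ(4/d) for each: 0, -1, 1.
Σ = − 7^2 + 7^4 = 2352.
N = 2352/4 = 588.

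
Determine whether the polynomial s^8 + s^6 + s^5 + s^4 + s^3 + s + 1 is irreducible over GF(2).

Write P(s) = s^8 + s^6 + s^5 + s^4 + s^3 + s + 1.
Check for roots in GF(2): P(0) = 1; P(1) = 1.
No roots, so no linear factors.
Monic irreducibles of degree 2 over GF(2): s^2 + s + 1.
None of them divide P (all give nonzero remainder).
Monic irreducibles of degree 3 over GF(2): s^3 + s + 1, s^3 + s^2 + 1.
None of them divide P (all give nonzero remainder).
Monic irreducibles of degree 4 over GF(2): s^4 + s + 1, s^4 + s^3 + 1, s^4 + s^3 + s^2 + s + 1.
None of them divide P (all give nonzero remainder).
No irreducible factor of degree ≤ 4 exists, so P is irreducible over GF(2).

Yes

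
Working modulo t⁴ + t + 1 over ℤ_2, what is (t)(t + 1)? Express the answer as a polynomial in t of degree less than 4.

t^2 + t

Multiply in ℤ_2[t]: (t)·(t + 1) = t² + t.
Reduced: t² + t.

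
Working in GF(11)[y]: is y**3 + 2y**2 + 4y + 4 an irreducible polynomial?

No

Write m(y) = y**3 + 2y**2 + 4y + 4.
Check each element of GF(11) for a root: m(0)=4, m(1)=0, m(2)=6, m(3)=6, m(4)=6, m(5)=1, m(6)=8, m(7)=0, m(8)=5, m(9)=7, m(10)=1.
m(1) = 0, so (y − 1) divides m(y); m is reducible.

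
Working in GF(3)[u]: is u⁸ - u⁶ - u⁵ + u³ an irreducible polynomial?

No

Write g(u) = u⁸ - u⁶ - u⁵ + u³.
Check for roots in GF(3): g(0) = 0 → root; g(1) = 0 → root; g(2) = 0 → root.
g(0) = 0, so (u) divides g(u); g is reducible.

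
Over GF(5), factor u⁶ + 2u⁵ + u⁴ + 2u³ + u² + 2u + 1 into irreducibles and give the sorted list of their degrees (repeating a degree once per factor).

Write g(u) = u⁶ + 2u⁵ + u⁴ + 2u³ + u² + 2u + 1.
Roots in GF(5): g(0) = 1; g(1) = 0 → root; g(2) = 4; g(3) = 1; g(4) = 3.
Linear factors from roots: (u - 1).
Complete factorization: g(u) = (u - 1)^2·(u² + u + 2)·(u² - 2u - 2).
Factor degrees with multiplicity: 1 + 1 + 2 + 2 = 6.

1, 1, 2, 2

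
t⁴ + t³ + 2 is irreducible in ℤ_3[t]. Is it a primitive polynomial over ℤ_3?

Yes

Write f(t) = t⁴ + t³ + 2.
|GF(3^4)^×| = 3^4 − 1 = 80. Prime factorization: 80 = 2^4·5.
f is primitive ⇔ t has order 80 in GF(3)[t]/(f), i.e. t^(80/q) ≠ 1 for each prime q | 80.
t^(40) mod f = 2.
t^(16) mod f = 2t² + 2t + 2.
None equal 1, so t has full order 80; f is primitive.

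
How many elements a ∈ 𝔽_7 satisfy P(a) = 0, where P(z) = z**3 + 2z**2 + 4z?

Evaluate at each of the 7 elements of 𝔽_7:
P(0) = 0 → root; P(1) = 0 → root; P(2) = 3; P(3) = 1; P(4) = 0 → root; P(5) = 6; P(6) = 4.
Roots: {0, 1, 4}.

3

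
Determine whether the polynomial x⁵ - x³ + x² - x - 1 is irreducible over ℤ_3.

Yes

Write h(x) = x⁵ - x³ + x² - x - 1.
Check for roots in ℤ_3: h(0) = 2; h(1) = 2; h(2) = 1.
No roots, so no linear factors.
Monic irreducibles of degree 2 over GF(3): x² + 1, x² + x - 1, x² - x - 1.
None of them divide h (all give nonzero remainder).
No irreducible factor of degree ≤ 2 exists, so h is irreducible over GF(3).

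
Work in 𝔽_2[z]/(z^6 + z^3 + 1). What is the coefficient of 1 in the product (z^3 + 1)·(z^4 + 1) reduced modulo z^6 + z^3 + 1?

Multiply in 𝔽_2[z]: (z^3 + 1)·(z^4 + 1) = z^7 + z^4 + z^3 + 1.
Reduce using z^6 ≡ z^3 + 1 (mod z^6 + z^3 + 1).
Reduced: z^3 + z + 1.

1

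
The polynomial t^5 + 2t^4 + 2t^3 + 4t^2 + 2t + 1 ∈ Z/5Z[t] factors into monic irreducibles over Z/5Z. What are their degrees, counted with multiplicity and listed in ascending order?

5

Write f(t) = t^5 + 2t^4 + 2t^3 + 4t^2 + 2t + 1.
Roots in Z/5Z: f(0) = 1; f(1) = 2; f(2) = 1; f(3) = 2; f(4) = 2.
Complete factorization: f(t) = (t^5 + 2t^4 + 2t^3 + 4t^2 + 2t + 1).
Factor degrees with multiplicity: 5 = 5.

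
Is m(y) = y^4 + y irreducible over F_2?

No

Check for roots in F_2: m(0) = 0 → root; m(1) = 0 → root.
m(0) = 0, so (y) divides m(y); m is reducible.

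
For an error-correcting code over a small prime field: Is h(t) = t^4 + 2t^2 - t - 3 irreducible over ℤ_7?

Check for roots in ℤ_7: h(0) = 4; h(1) = 6; h(2) = 5; h(3) = 2; h(4) = 1; h(5) = 2; h(6) = 1.
No roots, so no linear factors.
Degree-2 irreducible divisors: test the 21 monic irreducibles of degree 2 over GF(7).
None of them divide h (all give nonzero remainder).
No irreducible factor of degree ≤ 2 exists, so h is irreducible over GF(7).

Yes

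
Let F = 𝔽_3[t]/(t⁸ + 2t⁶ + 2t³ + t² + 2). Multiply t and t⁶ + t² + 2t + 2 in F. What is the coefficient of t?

2

Multiply in 𝔽_3[t]: (t)·(t⁶ + t² + 2t + 2) = t⁷ + t³ + 2t² + 2t.
Reduced: t⁷ + t³ + 2t² + 2t.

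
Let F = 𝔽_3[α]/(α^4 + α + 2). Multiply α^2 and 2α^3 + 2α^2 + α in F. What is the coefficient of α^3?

Multiply in 𝔽_3[α]: (α^2)·(2α^3 + 2α^2 + α) = 2α^5 + 2α^4 + α^3.
Reduce using α^4 ≡ 2α + 1 (mod α^4 + α + 2).
Reduced: α^3 + α^2 + 2.

1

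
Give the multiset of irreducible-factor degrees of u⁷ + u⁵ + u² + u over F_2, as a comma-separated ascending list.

Write f(u) = u⁷ + u⁵ + u² + u.
Roots in F_2: f(0) = 0 → root; f(1) = 0 → root.
Linear factors from roots: (u), (u + 1).
Complete factorization: f(u) = (u)·(u + 1)·(u² + u + 1)·(u³ + u + 1).
Factor degrees with multiplicity: 1 + 1 + 2 + 3 = 7.

1, 1, 2, 3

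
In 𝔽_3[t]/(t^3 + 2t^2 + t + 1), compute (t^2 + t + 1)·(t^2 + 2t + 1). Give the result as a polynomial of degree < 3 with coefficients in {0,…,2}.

t^2 + t

Multiply in 𝔽_3[t]: (t^2 + t + 1)·(t^2 + 2t + 1) = t^4 + t^2 + 1.
Reduce using t^3 ≡ t^2 + 2t + 2 (mod t^3 + 2t^2 + t + 1).
Reduced: t^2 + t.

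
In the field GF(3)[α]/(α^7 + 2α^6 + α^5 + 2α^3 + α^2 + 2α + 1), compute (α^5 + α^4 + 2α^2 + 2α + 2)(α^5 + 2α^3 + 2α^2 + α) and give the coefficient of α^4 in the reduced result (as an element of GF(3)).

1

Multiply in GF(3)[α]: (α^5 + α^4 + 2α^2 + 2α + 2)·(α^5 + 2α^3 + 2α^2 + α) = α^10 + α^9 + 2α^8 + 2α^6 + α^5 + 2α^4 + α^3 + 2α.
Reduce using α^7 ≡ α^6 + 2α^5 + α^3 + 2α^2 + α + 2 (mod α^7 + 2α^6 + α^5 + 2α^3 + α^2 + 2α + 1).
Reduced: α^6 + α^5 + α^4 + 2.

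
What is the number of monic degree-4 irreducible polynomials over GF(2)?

3

Gauss's count: N_{2}(4) = (1/4) Σ_{d|4} μ(4/d)·2^d.
Divisors of 4: 1, 2, 4; μ(4/d) for each: 0, -1, 1.
Σ = − 2^2 + 2^4 = 12.
N = 12/4 = 3.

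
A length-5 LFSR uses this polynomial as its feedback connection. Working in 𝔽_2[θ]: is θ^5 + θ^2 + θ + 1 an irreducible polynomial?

No

Write g(θ) = θ^5 + θ^2 + θ + 1.
Check for roots in 𝔽_2: g(0) = 1; g(1) = 0 → root.
g(1) = 0, so (θ − 1) divides g(θ); g is reducible.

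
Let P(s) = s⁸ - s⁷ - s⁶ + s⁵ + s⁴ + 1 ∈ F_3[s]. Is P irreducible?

Yes

Check for roots in F_3: P(0) = 1; P(1) = 2; P(2) = 2.
No roots, so no linear factors.
Monic irreducibles of degree 2 over GF(3): s² + 1, s² + s - 1, s² - s - 1.
None of them divide P (all give nonzero remainder).
Degree-3 irreducible divisors: test the 8 monic irreducibles of degree 3 over GF(3).
None of them divide P (all give nonzero remainder).
Degree-4 irreducible divisors: test the 18 monic irreducibles of degree 4 over GF(3).
None of them divide P (all give nonzero remainder).
No irreducible factor of degree ≤ 4 exists, so P is irreducible over GF(3).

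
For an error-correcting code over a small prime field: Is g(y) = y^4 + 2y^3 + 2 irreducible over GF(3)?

Yes

Check for roots in GF(3): g(0) = 2; g(1) = 2; g(2) = 1.
No roots, so no linear factors.
Monic irreducibles of degree 2 over GF(3): y^2 + 1, y^2 + y + 2, y^2 + 2y + 2.
None of them divide g (all give nonzero remainder).
No irreducible factor of degree ≤ 2 exists, so g is irreducible over GF(3).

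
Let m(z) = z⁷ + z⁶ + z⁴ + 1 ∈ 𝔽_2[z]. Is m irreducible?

Check for roots in 𝔽_2: m(0) = 1; m(1) = 0 → root.
m(1) = 0, so (z − 1) divides m(z); m is reducible.

No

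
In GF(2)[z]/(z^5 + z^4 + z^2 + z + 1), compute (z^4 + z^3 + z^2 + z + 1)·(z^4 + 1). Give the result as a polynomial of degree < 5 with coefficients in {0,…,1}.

z^3 + z^2 + z

Multiply in GF(2)[z]: (z^4 + z^3 + z^2 + z + 1)·(z^4 + 1) = z^8 + z^7 + z^6 + z^5 + z^3 + z^2 + z + 1.
Reduce using z^5 ≡ z^4 + z^2 + z + 1 (mod z^5 + z^4 + z^2 + z + 1).
Reduced: z^3 + z^2 + z.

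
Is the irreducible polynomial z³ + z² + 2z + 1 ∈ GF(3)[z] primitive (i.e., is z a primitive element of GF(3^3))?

Write f(z) = z³ + z² + 2z + 1.
|GF(3^3)^×| = 3^3 − 1 = 26. Prime factorization: 26 = 2·13.
f is primitive ⇔ z has order 26 in GF(3)[z]/(f), i.e. z^(26/q) ≠ 1 for each prime q | 26.
z^(13) mod f = 2.
z^(2) mod f = z².
None equal 1, so z has full order 26; f is primitive.

Yes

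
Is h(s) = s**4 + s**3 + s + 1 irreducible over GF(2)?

No

Check for roots in GF(2): h(0) = 1; h(1) = 0 → root.
h(1) = 0, so (s − 1) divides h(s); h is reducible.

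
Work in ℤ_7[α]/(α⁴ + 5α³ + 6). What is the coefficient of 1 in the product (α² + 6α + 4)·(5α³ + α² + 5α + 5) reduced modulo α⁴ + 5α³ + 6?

5

Multiply in ℤ_7[α]: (α² + 6α + 4)·(5α³ + α² + 5α + 5) = 5α⁵ + 3α⁴ + 3α³ + 4α² + α + 6.
Reduce using α⁴ ≡ 2α³ + 1 (mod α⁴ + 5α³ + 6).
Reduced: α³ + 4α² + 6α + 5.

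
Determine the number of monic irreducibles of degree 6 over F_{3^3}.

64566684

By the necklace-counting formula, N_27(6) = (1/6) Σ_{d|6} μ(6/d)·27^d.
Divisors of 6: 1, 2, 3, 6; μ(6/d) for each: 1, -1, -1, 1.
Σ = 27^1 − 27^2 − 27^3 + 27^6 = 387400104.
N = 387400104/6 = 64566684.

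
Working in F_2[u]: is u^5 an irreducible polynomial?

No

Write g(u) = u^5.
Check for roots in F_2: g(0) = 0 → root; g(1) = 1.
g(0) = 0, so (u) divides g(u); g is reducible.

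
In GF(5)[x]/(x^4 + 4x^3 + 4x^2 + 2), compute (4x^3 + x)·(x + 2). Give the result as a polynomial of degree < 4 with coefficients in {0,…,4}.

Multiply in GF(5)[x]: (4x^3 + x)·(x + 2) = 4x^4 + 3x^3 + x^2 + 2x.
Reduce using x^4 ≡ x^3 + x^2 + 3 (mod x^4 + 4x^3 + 4x^2 + 2).
Reduced: 2x^3 + 2x + 2.

2x^3 + 2x + 2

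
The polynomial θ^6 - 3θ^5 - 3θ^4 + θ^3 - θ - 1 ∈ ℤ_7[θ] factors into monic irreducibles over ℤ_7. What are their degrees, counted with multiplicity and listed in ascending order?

1, 1, 1, 1, 2

Write h(θ) = θ^6 - 3θ^5 - 3θ^4 + θ^3 - θ - 1.
Linear factors from roots: (θ + 3), (θ + 2), (θ + 1).
Complete factorization: h(θ) = (θ + 2)·(θ + 3)·(θ + 1)^2·(θ^2 - 3θ + 1).
Factor degrees with multiplicity: 1 + 1 + 1 + 1 + 2 = 6.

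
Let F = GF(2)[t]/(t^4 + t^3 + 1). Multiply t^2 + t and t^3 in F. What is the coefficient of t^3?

Multiply in GF(2)[t]: (t^2 + t)·(t^3) = t^5 + t^4.
Reduce using t^4 ≡ t^3 + 1 (mod t^4 + t^3 + 1).
Reduced: t.

0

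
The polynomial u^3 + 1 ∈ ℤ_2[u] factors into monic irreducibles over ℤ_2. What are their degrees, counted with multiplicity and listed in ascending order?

1, 2

Write f(u) = u^3 + 1.
Roots in ℤ_2: f(0) = 1; f(1) = 0 → root.
Linear factors from roots: (u + 1).
Complete factorization: f(u) = (u + 1)·(u^2 + u + 1).
Factor degrees with multiplicity: 1 + 2 = 3.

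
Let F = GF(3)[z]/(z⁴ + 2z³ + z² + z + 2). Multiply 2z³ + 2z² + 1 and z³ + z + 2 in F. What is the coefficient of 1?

0

Multiply in GF(3)[z]: (2z³ + 2z² + 1)·(z³ + z + 2) = 2z⁶ + 2z⁵ + 2z⁴ + z³ + z² + z + 2.
Reduce using z⁴ ≡ z³ + 2z² + 2z + 1 (mod z⁴ + 2z³ + z² + z + 2).
Reduced: 2z³ + z² + z.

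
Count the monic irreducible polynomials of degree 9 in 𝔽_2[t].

The number of monic irreducibles of degree 9 over GF(2) is (1/9)·Σ_{d∣9} μ(9/d) 2^d.
Divisors of 9: 1, 3, 9; μ(9/d) for each: 0, -1, 1.
Σ = − 2^3 + 2^9 = 504.
N = 504/9 = 56.

56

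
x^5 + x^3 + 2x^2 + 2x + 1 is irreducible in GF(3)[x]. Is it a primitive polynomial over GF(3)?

Yes

Write f(x) = x^5 + x^3 + 2x^2 + 2x + 1.
|GF(3^5)^×| = 3^5 − 1 = 242. Prime factorization: 242 = 2·11^2.
f is primitive ⇔ x has order 242 in GF(3)[x]/(f), i.e. x^(242/q) ≠ 1 for each prime q | 242.
x^(121) mod f = 2.
x^(22) mod f = x + 1.
None equal 1, so x has full order 242; f is primitive.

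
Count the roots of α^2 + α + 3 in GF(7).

Write P(α) = α^2 + α + 3.
Evaluate at each of the 7 elements of GF(7):
P(0) = 3; P(1) = 5; P(2) = 2; P(3) = 1; P(4) = 2; P(5) = 5; P(6) = 3.
No element is a root.

0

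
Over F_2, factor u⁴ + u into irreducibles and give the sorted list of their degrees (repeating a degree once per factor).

Write h(u) = u⁴ + u.
Roots in F_2: h(0) = 0 → root; h(1) = 0 → root.
Linear factors from roots: (u), (u + 1).
Complete factorization: h(u) = (u)·(u + 1)·(u² + u + 1).
Factor degrees with multiplicity: 1 + 1 + 2 = 4.

1, 1, 2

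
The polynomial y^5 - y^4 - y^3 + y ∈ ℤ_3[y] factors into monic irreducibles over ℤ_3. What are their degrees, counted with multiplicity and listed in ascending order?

Write g(y) = y^5 - y^4 - y^3 + y.
Roots in ℤ_3: g(0) = 0 → root; g(1) = 0 → root; g(2) = 1.
Linear factors from roots: (y), (y - 1).
Complete factorization: g(y) = (y)·(y - 1)·(y^3 - y - 1).
Factor degrees with multiplicity: 1 + 1 + 3 = 5.

1, 1, 3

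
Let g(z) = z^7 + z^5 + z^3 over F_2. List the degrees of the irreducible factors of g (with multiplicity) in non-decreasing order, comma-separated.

Roots in F_2: g(0) = 0 → root; g(1) = 1.
Linear factors from roots: (z).
Complete factorization: g(z) = (z)^3·(z^2 + z + 1)^2.
Factor degrees with multiplicity: 1 + 1 + 1 + 2 + 2 = 7.

1, 1, 1, 2, 2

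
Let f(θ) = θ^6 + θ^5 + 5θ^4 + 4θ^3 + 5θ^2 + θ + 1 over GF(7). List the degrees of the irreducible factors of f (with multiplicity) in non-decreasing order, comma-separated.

Linear factors from roots: (θ + 5), (θ + 3).
Complete factorization: f(θ) = (θ + 3)·(θ + 5)·(θ^2 + θ + 6)·(θ^2 + 6θ + 6).
Factor degrees with multiplicity: 1 + 1 + 2 + 2 = 6.

1, 1, 2, 2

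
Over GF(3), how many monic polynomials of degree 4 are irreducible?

18

By the necklace-counting formula, N_3(4) = (1/4) Σ_{d|4} μ(4/d)·3^d.
Divisors of 4: 1, 2, 4; μ(4/d) for each: 0, -1, 1.
Σ = − 3^2 + 3^4 = 72.
N = 72/4 = 18.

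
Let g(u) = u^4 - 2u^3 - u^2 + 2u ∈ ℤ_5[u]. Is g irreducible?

Check for roots in ℤ_5: g(0) = 0 → root; g(1) = 0 → root; g(2) = 0 → root; g(3) = 4; g(4) = 0 → root.
g(0) = 0, so (u) divides g(u); g is reducible.

No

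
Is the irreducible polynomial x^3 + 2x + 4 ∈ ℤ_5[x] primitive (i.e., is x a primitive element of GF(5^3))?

Write f(x) = x^3 + 2x + 4.
|GF(5^3)^×| = 5^3 − 1 = 124. Prime factorization: 124 = 2^2·31.
f is primitive ⇔ x has order 124 in GF(5)[x]/(f), i.e. x^(124/q) ≠ 1 for each prime q | 124.
x^(62) mod f = 1
x^(4) mod f = 3x^2 + x.
Since x^(62) = 1, the order of x divides 62 < 124; not primitive.

No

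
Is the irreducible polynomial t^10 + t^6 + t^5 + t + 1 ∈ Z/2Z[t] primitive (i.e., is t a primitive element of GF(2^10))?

Write f(t) = t^10 + t^6 + t^5 + t + 1.
|GF(2^10)^×| = 2^10 − 1 = 1023. Prime factorization: 1023 = 3·11·31.
f is primitive ⇔ t has order 1023 in GF(2)[t]/(f), i.e. t^(1023/q) ≠ 1 for each prime q | 1023.
t^(341) mod f = 1
t^(93) mod f = t^6 + t^5 + t^3 + t.
t^(33) mod f = t^9 + t^8 + t^6 + t^4 + t^3 + 1.
Since t^(341) = 1, the order of t divides 341 < 1023; not primitive.

No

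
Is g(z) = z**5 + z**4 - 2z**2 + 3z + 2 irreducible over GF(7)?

Check for roots in GF(7): g(0) = 2; g(1) = 5; g(2) = 6; g(3) = 2; g(4) = 2; g(5) = 0 → root; g(6) = 4.
g(5) = 0, so (z − 5) divides g(z); g is reducible.

No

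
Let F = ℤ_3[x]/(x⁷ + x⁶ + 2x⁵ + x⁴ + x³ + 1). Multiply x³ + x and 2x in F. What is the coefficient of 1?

0

Multiply in ℤ_3[x]: (x³ + x)·(2x) = 2x⁴ + 2x².
Reduced: 2x⁴ + 2x².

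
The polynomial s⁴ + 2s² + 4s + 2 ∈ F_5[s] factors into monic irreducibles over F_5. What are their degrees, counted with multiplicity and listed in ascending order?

Write h(s) = s⁴ + 2s² + 4s + 2.
Roots in F_5: h(0) = 2; h(1) = 4; h(2) = 4; h(3) = 3; h(4) = 1.
Complete factorization: h(s) = (s² + s + 2)·(s² + 4s + 1).
Factor degrees with multiplicity: 2 + 2 = 4.

2, 2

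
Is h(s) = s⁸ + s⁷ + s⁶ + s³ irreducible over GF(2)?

No

Check for roots in GF(2): h(0) = 0 → root; h(1) = 0 → root.
h(0) = 0, so (s) divides h(s); h is reducible.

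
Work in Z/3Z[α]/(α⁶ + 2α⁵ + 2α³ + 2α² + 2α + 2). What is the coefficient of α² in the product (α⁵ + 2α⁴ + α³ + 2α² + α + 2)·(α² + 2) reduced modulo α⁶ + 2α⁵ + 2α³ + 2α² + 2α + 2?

Multiply in Z/3Z[α]: (α⁵ + 2α⁴ + α³ + 2α² + α + 2)·(α² + 2) = α⁷ + 2α⁶ + 2α + 1.
Reduce using α⁶ ≡ α⁵ + α³ + α² + α + 1 (mod α⁶ + 2α⁵ + 2α³ + 2α² + 2α + 2).
Reduced: α⁴ + α³ + α² + 1.

1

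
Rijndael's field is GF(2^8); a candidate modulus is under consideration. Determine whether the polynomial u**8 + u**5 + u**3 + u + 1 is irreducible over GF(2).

Yes

Write h(u) = u**8 + u**5 + u**3 + u + 1.
Check for roots in GF(2): h(0) = 1; h(1) = 1.
No roots, so no linear factors.
Monic irreducibles of degree 2 over GF(2): u**2 + u + 1.
None of them divide h (all give nonzero remainder).
Monic irreducibles of degree 3 over GF(2): u**3 + u + 1, u**3 + u**2 + 1.
None of them divide h (all give nonzero remainder).
Monic irreducibles of degree 4 over GF(2): u**4 + u + 1, u**4 + u**3 + 1, u**4 + u**3 + u**2 + u + 1.
None of them divide h (all give nonzero remainder).
No irreducible factor of degree ≤ 4 exists, so h is irreducible over GF(2).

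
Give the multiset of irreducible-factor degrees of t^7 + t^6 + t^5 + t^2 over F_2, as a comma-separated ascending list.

Write g(t) = t^7 + t^6 + t^5 + t^2.
Roots in F_2: g(0) = 0 → root; g(1) = 0 → root.
Linear factors from roots: (t), (t + 1).
Complete factorization: g(t) = (t)^2·(t + 1)^2·(t^3 + t^2 + 1).
Factor degrees with multiplicity: 1 + 1 + 1 + 1 + 3 = 7.

1, 1, 1, 1, 3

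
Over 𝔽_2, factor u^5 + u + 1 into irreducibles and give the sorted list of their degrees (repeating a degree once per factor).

Write h(u) = u^5 + u + 1.
Roots in 𝔽_2: h(0) = 1; h(1) = 1.
Complete factorization: h(u) = (u^2 + u + 1)·(u^3 + u^2 + 1).
Factor degrees with multiplicity: 2 + 3 = 5.

2, 3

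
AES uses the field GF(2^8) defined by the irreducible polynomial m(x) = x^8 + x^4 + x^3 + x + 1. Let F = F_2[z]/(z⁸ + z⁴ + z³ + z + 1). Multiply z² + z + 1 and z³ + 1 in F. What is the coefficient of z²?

Multiply in F_2[z]: (z² + z + 1)·(z³ + 1) = z⁵ + z⁴ + z³ + z² + z + 1.
Reduced: z⁵ + z⁴ + z³ + z² + z + 1.

1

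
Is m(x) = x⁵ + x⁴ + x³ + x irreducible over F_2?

No

Check for roots in F_2: m(0) = 0 → root; m(1) = 0 → root.
m(0) = 0, so (x) divides m(x); m is reducible.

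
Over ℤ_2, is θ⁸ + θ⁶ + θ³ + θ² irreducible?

No

Write m(θ) = θ⁸ + θ⁶ + θ³ + θ².
Check for roots in ℤ_2: m(0) = 0 → root; m(1) = 0 → root.
m(0) = 0, so (θ) divides m(θ); m is reducible.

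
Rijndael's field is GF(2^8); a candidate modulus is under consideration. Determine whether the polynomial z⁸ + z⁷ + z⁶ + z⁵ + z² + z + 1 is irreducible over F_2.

Yes

Write m(z) = z⁸ + z⁷ + z⁶ + z⁵ + z² + z + 1.
Check for roots in F_2: m(0) = 1; m(1) = 1.
No roots, so no linear factors.
Monic irreducibles of degree 2 over GF(2): z² + z + 1.
None of them divide m (all give nonzero remainder).
Monic irreducibles of degree 3 over GF(2): z³ + z + 1, z³ + z² + 1.
None of them divide m (all give nonzero remainder).
Monic irreducibles of degree 4 over GF(2): z⁴ + z + 1, z⁴ + z³ + 1, z⁴ + z³ + z² + z + 1.
None of them divide m (all give nonzero remainder).
No irreducible factor of degree ≤ 4 exists, so m is irreducible over GF(2).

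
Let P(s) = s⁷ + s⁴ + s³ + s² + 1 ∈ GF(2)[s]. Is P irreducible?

Yes

Check for roots in GF(2): P(0) = 1; P(1) = 1.
No roots, so no linear factors.
Monic irreducibles of degree 2 over GF(2): s² + s + 1.
None of them divide P (all give nonzero remainder).
Monic irreducibles of degree 3 over GF(2): s³ + s + 1, s³ + s² + 1.
None of them divide P (all give nonzero remainder).
No irreducible factor of degree ≤ 3 exists, so P is irreducible over GF(2).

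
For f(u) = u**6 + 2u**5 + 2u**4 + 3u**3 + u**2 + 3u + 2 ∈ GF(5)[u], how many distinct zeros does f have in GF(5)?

0

Evaluate at each of the 5 elements of GF(5):
f(0) = 2; f(1) = 4; f(2) = 1; f(3) = 3; f(4) = 3.
No element is a root.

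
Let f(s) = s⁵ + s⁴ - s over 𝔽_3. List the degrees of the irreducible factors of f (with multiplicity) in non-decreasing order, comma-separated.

Roots in 𝔽_3: f(0) = 0 → root; f(1) = 1; f(2) = 1.
Linear factors from roots: (s).
Complete factorization: f(s) = (s)·(s⁴ + s³ - 1).
Factor degrees with multiplicity: 1 + 4 = 5.

1, 4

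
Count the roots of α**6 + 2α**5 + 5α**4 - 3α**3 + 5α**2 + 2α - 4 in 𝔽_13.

2

Write f(α) = α**6 + 2α**5 + 5α**4 - 3α**3 + 5α**2 + 2α - 4.
Evaluate at each of the 13 elements of 𝔽_13:
f(0) = 9; f(1) = 8; f(2) = 9; f(3) = 0 → root; f(4) = 10; f(5) = 4; f(6) = 4; f(7) = 7; f(8) = 12; f(9) = 0 → root; f(10) = 10; f(11) = 12; f(12) = 6.
Roots: {3, 9}.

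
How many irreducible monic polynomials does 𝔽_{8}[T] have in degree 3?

Gauss's count: N_{8}(3) = (1/3) Σ_{d|3} μ(3/d)·8^d.
Divisors of 3: 1, 3; μ(3/d) for each: -1, 1.
Σ = − 8^1 + 8^3 = 504.
N = 504/3 = 168.

168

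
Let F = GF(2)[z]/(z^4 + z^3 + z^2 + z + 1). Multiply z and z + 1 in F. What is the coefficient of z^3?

0

Multiply in GF(2)[z]: (z)·(z + 1) = z^2 + z.
Reduced: z^2 + z.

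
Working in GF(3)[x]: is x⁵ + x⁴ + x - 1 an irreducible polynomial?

Write h(x) = x⁵ + x⁴ + x - 1.
Check for roots in GF(3): h(0) = 2; h(1) = 2; h(2) = 1.
No roots, so no linear factors.
Monic irreducibles of degree 2 over GF(3): x² + 1, x² + x - 1, x² - x - 1.
None of them divide h (all give nonzero remainder).
No irreducible factor of degree ≤ 2 exists, so h is irreducible over GF(3).

Yes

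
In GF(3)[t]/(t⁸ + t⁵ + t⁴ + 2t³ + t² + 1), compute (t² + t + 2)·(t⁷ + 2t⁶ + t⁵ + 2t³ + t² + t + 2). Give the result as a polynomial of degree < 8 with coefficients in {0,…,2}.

2t^7 + t^6 + t^4 + 2t^3 + 2t^2 + 1

Multiply in GF(3)[t]: (t² + t + 2)·(t⁷ + 2t⁶ + t⁵ + 2t³ + t² + t + 2) = t⁹ + 2t⁷ + 2t⁶ + t⁵ + 2t² + t + 1.
Reduce using t⁸ ≡ 2t⁵ + 2t⁴ + t³ + 2t² + 2 (mod t⁸ + t⁵ + t⁴ + 2t³ + t² + 1).
Reduced: 2t⁷ + t⁶ + t⁴ + 2t³ + 2t² + 1.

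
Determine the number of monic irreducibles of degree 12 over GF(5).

x^(5^12) − x is the product of all monic irreducibles of degree dividing 12; Möbius inversion gives N = (1/12) Σ μ(12/d)·5^d.
Divisors of 12: 1, 2, 3, 4, 6, 12; μ(12/d) for each: 0, 1, 0, -1, -1, 1.
Σ = 5^2 − 5^4 − 5^6 + 5^12 = 244124400.
N = 244124400/12 = 20343700.

20343700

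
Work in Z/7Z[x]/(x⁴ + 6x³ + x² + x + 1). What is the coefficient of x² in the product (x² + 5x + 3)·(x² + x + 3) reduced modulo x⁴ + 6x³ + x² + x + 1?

Multiply in Z/7Z[x]: (x² + 5x + 3)·(x² + x + 3) = x⁴ + 6x³ + 4x² + 4x + 2.
Reduce using x⁴ ≡ x³ + 6x² + 6x + 6 (mod x⁴ + 6x³ + x² + x + 1).
Reduced: 3x² + 3x + 1.

3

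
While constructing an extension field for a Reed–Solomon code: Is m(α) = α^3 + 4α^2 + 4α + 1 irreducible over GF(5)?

Check for roots in GF(5): m(0) = 1; m(1) = 0 → root; m(2) = 3; m(3) = 1; m(4) = 0 → root.
m(1) = 0, so (α − 1) divides m(α); m is reducible.

No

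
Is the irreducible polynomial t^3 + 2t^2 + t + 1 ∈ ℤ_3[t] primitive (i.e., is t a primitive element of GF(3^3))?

Write f(t) = t^3 + 2t^2 + t + 1.
|GF(3^3)^×| = 3^3 − 1 = 26. Prime factorization: 26 = 2·13.
f is primitive ⇔ t has order 26 in GF(3)[t]/(f), i.e. t^(26/q) ≠ 1 for each prime q | 26.
t^(13) mod f = 2.
t^(2) mod f = t^2.
None equal 1, so t has full order 26; f is primitive.

Yes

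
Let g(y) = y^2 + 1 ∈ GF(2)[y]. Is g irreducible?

Check for roots in GF(2): g(0) = 1; g(1) = 0 → root.
g(1) = 0, so (y − 1) divides g(y); g is reducible.

No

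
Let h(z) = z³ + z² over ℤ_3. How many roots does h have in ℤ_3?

Evaluate at each of the 3 elements of ℤ_3:
h(0) = 0 → root; h(1) = 2; h(2) = 0 → root.
Roots: {0, 2}.

2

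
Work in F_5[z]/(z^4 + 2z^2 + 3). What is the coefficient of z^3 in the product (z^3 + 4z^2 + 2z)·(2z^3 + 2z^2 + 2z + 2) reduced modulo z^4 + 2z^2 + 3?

Multiply in F_5[z]: (z^3 + 4z^2 + 2z)·(2z^3 + 2z^2 + 2z + 2) = 2z^6 + 4z^4 + 4z^3 + 2z^2 + 4z.
Reduce using z^4 ≡ 3z^2 + 2 (mod z^4 + 2z^2 + 3).
Reduced: 4z^3 + z^2 + 4z.

4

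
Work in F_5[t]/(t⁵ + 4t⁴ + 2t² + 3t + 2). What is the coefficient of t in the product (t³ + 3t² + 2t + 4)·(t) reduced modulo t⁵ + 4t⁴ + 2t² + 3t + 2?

4

Multiply in F_5[t]: (t³ + 3t² + 2t + 4)·(t) = t⁴ + 3t³ + 2t² + 4t.
Reduced: t⁴ + 3t³ + 2t² + 4t.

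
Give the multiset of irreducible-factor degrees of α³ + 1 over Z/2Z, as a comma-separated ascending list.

Write f(α) = α³ + 1.
Roots in Z/2Z: f(0) = 1; f(1) = 0 → root.
Linear factors from roots: (α + 1).
Complete factorization: f(α) = (α + 1)·(α² + α + 1).
Factor degrees with multiplicity: 1 + 2 = 3.

1, 2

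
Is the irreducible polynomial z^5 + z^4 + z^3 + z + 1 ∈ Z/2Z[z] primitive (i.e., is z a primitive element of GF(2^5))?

Yes

Write f(z) = z^5 + z^4 + z^3 + z + 1.
|GF(2^5)^×| = 2^5 − 1 = 31. Prime factorization: 31 = 31.
f is primitive ⇔ z has order 31 in GF(2)[z]/(f), i.e. z^(31/q) ≠ 1 for each prime q | 31.
z^(1) mod f = z.
None equal 1, so z has full order 31; f is primitive.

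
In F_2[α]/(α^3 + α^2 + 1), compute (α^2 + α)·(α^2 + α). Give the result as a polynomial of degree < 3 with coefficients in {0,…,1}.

α + 1

Multiply in F_2[α]: (α^2 + α)·(α^2 + α) = α^4 + α^2.
Reduce using α^3 ≡ α^2 + 1 (mod α^3 + α^2 + 1).
Reduced: α + 1.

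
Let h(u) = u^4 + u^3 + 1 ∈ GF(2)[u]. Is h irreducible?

Yes

Check for roots in GF(2): h(0) = 1; h(1) = 1.
No roots, so no linear factors.
Monic irreducibles of degree 2 over GF(2): u^2 + u + 1.
None of them divide h (all give nonzero remainder).
No irreducible factor of degree ≤ 2 exists, so h is irreducible over GF(2).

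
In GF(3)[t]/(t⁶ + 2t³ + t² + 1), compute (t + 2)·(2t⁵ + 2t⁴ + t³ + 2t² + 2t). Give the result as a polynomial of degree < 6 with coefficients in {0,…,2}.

2t^4 + t^2 + t + 1

Multiply in GF(3)[t]: (t + 2)·(2t⁵ + 2t⁴ + t³ + 2t² + 2t) = 2t⁶ + 2t⁴ + t³ + t.
Reduce using t⁶ ≡ t³ + 2t² + 2 (mod t⁶ + 2t³ + t² + 1).
Reduced: 2t⁴ + t² + t + 1.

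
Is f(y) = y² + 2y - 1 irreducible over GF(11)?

Check each element of GF(11) for a root: f(0)=10, f(1)=2, f(2)=7, f(3)=3, f(4)=1, f(5)=1, f(6)=3, f(7)=7, f(8)=2, f(9)=10, f(10)=9.
No roots. A degree-2 polynomial over a field with no linear factor is irreducible.

Yes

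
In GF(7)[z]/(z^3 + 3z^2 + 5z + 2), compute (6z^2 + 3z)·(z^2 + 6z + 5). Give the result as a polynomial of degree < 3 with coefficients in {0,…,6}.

4z^2 + 3z

Multiply in GF(7)[z]: (6z^2 + 3z)·(z^2 + 6z + 5) = 6z^4 + 4z^3 + 6z^2 + z.
Reduce using z^3 ≡ 4z^2 + 2z + 5 (mod z^3 + 3z^2 + 5z + 2).
Reduced: 4z^2 + 3z.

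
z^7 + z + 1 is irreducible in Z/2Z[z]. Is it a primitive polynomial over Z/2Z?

Yes

Write f(z) = z^7 + z + 1.
|GF(2^7)^×| = 2^7 − 1 = 127. Prime factorization: 127 = 127.
f is primitive ⇔ z has order 127 in GF(2)[z]/(f), i.e. z^(127/q) ≠ 1 for each prime q | 127.
z^(1) mod f = z.
None equal 1, so z has full order 127; f is primitive.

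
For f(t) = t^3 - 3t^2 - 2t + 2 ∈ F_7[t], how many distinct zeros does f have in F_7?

Evaluate at each of the 7 elements of F_7:
f(0) = 2; f(1) = 5; f(2) = 1; f(3) = 3; f(4) = 3; f(5) = 0 → root; f(6) = 0 → root.
Roots: {5, 6}.

2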